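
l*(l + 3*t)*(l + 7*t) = l^3 + 10*l^2*t + 21*l*t^2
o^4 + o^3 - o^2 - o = o*(o - 1)*(o + 1)^2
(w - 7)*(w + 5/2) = w^2 - 9*w/2 - 35/2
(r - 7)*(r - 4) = r^2 - 11*r + 28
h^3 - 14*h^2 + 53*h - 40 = (h - 8)*(h - 5)*(h - 1)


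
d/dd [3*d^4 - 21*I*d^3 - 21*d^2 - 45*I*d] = 12*d^3 - 63*I*d^2 - 42*d - 45*I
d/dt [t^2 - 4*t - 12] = 2*t - 4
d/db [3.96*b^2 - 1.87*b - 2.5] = 7.92*b - 1.87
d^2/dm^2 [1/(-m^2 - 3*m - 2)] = 2*(m^2 + 3*m - (2*m + 3)^2 + 2)/(m^2 + 3*m + 2)^3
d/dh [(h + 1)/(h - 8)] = -9/(h - 8)^2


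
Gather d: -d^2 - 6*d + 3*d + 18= -d^2 - 3*d + 18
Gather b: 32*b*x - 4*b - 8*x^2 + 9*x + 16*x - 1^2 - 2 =b*(32*x - 4) - 8*x^2 + 25*x - 3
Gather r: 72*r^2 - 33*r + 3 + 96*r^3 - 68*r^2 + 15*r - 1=96*r^3 + 4*r^2 - 18*r + 2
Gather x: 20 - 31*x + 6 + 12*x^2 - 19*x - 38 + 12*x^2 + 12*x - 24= 24*x^2 - 38*x - 36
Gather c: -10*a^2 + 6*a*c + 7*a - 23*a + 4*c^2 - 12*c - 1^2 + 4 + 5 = -10*a^2 - 16*a + 4*c^2 + c*(6*a - 12) + 8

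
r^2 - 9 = (r - 3)*(r + 3)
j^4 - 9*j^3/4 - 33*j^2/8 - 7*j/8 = j*(j - 7/2)*(j + 1/4)*(j + 1)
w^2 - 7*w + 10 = (w - 5)*(w - 2)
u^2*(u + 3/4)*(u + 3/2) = u^4 + 9*u^3/4 + 9*u^2/8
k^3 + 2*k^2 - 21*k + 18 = (k - 3)*(k - 1)*(k + 6)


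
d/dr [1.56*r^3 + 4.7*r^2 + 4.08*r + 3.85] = 4.68*r^2 + 9.4*r + 4.08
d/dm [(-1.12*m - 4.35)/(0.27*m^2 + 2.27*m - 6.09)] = (0.3024*m^2 + 2.349*m + 16.6953)/(0.0729*m^4 + 1.2258*m^3 + 1.8643*m^2 - 27.6486*m + 37.0881)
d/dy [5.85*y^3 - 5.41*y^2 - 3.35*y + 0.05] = 17.55*y^2 - 10.82*y - 3.35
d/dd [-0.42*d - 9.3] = -0.420000000000000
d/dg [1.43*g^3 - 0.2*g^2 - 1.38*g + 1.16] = 4.29*g^2 - 0.4*g - 1.38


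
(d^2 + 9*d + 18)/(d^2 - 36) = (d + 3)/(d - 6)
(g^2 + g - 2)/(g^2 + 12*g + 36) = (g^2 + g - 2)/(g^2 + 12*g + 36)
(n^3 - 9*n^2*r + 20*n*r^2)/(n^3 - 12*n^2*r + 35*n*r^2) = (-n + 4*r)/(-n + 7*r)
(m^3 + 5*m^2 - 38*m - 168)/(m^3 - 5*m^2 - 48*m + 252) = (m + 4)/(m - 6)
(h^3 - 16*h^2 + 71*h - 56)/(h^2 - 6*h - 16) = (h^2 - 8*h + 7)/(h + 2)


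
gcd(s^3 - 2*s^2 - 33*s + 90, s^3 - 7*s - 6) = s - 3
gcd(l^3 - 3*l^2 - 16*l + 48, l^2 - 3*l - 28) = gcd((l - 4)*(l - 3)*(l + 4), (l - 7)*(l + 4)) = l + 4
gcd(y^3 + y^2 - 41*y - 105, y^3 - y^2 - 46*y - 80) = y + 5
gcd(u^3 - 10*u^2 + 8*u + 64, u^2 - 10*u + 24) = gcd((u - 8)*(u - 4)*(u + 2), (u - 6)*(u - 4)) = u - 4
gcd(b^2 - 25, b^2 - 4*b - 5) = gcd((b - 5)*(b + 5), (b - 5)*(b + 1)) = b - 5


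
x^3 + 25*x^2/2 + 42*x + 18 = (x + 1/2)*(x + 6)^2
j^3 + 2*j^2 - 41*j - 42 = (j - 6)*(j + 1)*(j + 7)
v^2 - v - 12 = (v - 4)*(v + 3)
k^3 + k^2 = k^2*(k + 1)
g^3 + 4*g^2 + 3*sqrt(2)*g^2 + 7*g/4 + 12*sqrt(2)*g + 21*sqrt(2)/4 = (g + 1/2)*(g + 7/2)*(g + 3*sqrt(2))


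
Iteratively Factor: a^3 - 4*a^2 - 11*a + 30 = (a + 3)*(a^2 - 7*a + 10) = (a - 2)*(a + 3)*(a - 5)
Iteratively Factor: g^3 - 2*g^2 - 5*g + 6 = (g - 3)*(g^2 + g - 2) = (g - 3)*(g + 2)*(g - 1)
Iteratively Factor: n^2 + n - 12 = (n + 4)*(n - 3)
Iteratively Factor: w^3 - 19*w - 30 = (w - 5)*(w^2 + 5*w + 6) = (w - 5)*(w + 3)*(w + 2)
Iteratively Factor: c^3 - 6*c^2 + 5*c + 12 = (c + 1)*(c^2 - 7*c + 12) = (c - 3)*(c + 1)*(c - 4)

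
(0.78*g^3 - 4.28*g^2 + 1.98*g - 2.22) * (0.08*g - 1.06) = 0.0624*g^4 - 1.1692*g^3 + 4.6952*g^2 - 2.2764*g + 2.3532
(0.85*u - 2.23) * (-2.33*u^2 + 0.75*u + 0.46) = -1.9805*u^3 + 5.8334*u^2 - 1.2815*u - 1.0258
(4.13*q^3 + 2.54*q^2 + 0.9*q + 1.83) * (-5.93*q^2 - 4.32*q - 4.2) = -24.4909*q^5 - 32.9038*q^4 - 33.6558*q^3 - 25.4079*q^2 - 11.6856*q - 7.686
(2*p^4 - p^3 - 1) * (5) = 10*p^4 - 5*p^3 - 5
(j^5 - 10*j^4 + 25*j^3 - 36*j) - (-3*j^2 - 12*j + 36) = j^5 - 10*j^4 + 25*j^3 + 3*j^2 - 24*j - 36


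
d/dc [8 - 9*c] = -9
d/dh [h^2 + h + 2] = 2*h + 1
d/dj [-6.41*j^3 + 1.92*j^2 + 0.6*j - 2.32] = -19.23*j^2 + 3.84*j + 0.6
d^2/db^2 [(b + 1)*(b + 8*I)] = 2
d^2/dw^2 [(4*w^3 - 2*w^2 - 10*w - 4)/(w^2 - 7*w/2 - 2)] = 80/(w^3 - 12*w^2 + 48*w - 64)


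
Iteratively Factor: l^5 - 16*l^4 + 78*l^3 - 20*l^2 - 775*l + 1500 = (l + 3)*(l^4 - 19*l^3 + 135*l^2 - 425*l + 500) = (l - 5)*(l + 3)*(l^3 - 14*l^2 + 65*l - 100) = (l - 5)*(l - 4)*(l + 3)*(l^2 - 10*l + 25) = (l - 5)^2*(l - 4)*(l + 3)*(l - 5)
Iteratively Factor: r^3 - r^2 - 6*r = (r - 3)*(r^2 + 2*r) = r*(r - 3)*(r + 2)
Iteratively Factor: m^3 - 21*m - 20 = (m + 4)*(m^2 - 4*m - 5) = (m + 1)*(m + 4)*(m - 5)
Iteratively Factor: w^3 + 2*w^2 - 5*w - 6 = (w + 1)*(w^2 + w - 6) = (w - 2)*(w + 1)*(w + 3)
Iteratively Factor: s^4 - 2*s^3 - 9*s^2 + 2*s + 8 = (s + 1)*(s^3 - 3*s^2 - 6*s + 8) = (s - 1)*(s + 1)*(s^2 - 2*s - 8) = (s - 1)*(s + 1)*(s + 2)*(s - 4)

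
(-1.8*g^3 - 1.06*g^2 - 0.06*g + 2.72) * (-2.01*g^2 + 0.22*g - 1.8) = 3.618*g^5 + 1.7346*g^4 + 3.1274*g^3 - 3.5724*g^2 + 0.7064*g - 4.896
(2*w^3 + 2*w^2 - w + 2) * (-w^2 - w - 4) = -2*w^5 - 4*w^4 - 9*w^3 - 9*w^2 + 2*w - 8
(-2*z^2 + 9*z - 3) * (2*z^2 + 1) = -4*z^4 + 18*z^3 - 8*z^2 + 9*z - 3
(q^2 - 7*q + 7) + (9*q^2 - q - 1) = 10*q^2 - 8*q + 6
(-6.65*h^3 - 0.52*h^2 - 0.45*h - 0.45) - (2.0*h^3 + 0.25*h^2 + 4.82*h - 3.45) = -8.65*h^3 - 0.77*h^2 - 5.27*h + 3.0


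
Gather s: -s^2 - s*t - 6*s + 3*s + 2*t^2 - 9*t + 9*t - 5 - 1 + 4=-s^2 + s*(-t - 3) + 2*t^2 - 2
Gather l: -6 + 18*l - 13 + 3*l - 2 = 21*l - 21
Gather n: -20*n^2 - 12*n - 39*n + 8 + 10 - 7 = -20*n^2 - 51*n + 11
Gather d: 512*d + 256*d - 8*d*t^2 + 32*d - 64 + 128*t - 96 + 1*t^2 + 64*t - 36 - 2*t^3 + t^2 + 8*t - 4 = d*(800 - 8*t^2) - 2*t^3 + 2*t^2 + 200*t - 200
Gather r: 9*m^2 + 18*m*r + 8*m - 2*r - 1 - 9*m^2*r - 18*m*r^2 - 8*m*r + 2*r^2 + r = 9*m^2 + 8*m + r^2*(2 - 18*m) + r*(-9*m^2 + 10*m - 1) - 1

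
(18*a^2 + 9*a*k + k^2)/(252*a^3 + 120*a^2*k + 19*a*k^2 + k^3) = (3*a + k)/(42*a^2 + 13*a*k + k^2)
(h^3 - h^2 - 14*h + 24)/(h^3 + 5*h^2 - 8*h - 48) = (h - 2)/(h + 4)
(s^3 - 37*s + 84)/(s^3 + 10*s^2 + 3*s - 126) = (s - 4)/(s + 6)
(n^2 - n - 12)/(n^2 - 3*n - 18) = (n - 4)/(n - 6)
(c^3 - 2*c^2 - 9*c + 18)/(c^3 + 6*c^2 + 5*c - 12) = (c^2 - 5*c + 6)/(c^2 + 3*c - 4)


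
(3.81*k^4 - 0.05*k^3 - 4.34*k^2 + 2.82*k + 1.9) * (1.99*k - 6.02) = 7.5819*k^5 - 23.0357*k^4 - 8.3356*k^3 + 31.7386*k^2 - 13.1954*k - 11.438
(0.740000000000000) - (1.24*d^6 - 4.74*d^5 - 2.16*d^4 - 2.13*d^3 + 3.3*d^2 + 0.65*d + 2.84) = -1.24*d^6 + 4.74*d^5 + 2.16*d^4 + 2.13*d^3 - 3.3*d^2 - 0.65*d - 2.1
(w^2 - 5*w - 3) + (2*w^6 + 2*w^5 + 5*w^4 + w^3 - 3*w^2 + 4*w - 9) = 2*w^6 + 2*w^5 + 5*w^4 + w^3 - 2*w^2 - w - 12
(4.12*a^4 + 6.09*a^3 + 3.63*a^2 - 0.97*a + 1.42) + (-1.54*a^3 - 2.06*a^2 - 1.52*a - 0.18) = 4.12*a^4 + 4.55*a^3 + 1.57*a^2 - 2.49*a + 1.24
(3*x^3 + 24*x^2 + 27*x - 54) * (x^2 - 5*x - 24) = 3*x^5 + 9*x^4 - 165*x^3 - 765*x^2 - 378*x + 1296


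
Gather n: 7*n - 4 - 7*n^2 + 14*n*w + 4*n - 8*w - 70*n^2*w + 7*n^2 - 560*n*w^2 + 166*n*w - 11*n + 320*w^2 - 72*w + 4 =-70*n^2*w + n*(-560*w^2 + 180*w) + 320*w^2 - 80*w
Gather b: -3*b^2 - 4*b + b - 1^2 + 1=-3*b^2 - 3*b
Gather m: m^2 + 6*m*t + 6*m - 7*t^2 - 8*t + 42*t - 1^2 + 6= m^2 + m*(6*t + 6) - 7*t^2 + 34*t + 5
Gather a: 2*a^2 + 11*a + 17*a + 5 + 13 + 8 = 2*a^2 + 28*a + 26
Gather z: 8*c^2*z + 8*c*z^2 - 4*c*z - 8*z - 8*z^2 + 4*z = z^2*(8*c - 8) + z*(8*c^2 - 4*c - 4)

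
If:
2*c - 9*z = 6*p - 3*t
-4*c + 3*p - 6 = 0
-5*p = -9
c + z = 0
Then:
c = -3/20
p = 9/5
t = 83/20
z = 3/20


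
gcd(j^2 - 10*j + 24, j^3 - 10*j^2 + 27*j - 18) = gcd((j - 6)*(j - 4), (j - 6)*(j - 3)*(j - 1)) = j - 6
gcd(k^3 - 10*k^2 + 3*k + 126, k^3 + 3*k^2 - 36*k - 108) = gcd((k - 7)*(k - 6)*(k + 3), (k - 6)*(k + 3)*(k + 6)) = k^2 - 3*k - 18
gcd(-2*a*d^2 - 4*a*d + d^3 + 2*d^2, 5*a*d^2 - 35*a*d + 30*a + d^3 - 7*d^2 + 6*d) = 1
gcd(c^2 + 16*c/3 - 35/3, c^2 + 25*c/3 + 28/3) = c + 7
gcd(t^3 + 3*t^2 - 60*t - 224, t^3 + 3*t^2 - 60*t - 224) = t^3 + 3*t^2 - 60*t - 224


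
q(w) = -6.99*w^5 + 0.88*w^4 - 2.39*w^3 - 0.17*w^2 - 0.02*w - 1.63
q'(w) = -34.95*w^4 + 3.52*w^3 - 7.17*w^2 - 0.34*w - 0.02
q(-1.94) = 219.77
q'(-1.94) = -547.10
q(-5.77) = 46132.37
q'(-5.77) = -39652.14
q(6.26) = -66440.17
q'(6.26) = -53091.21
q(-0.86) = 3.55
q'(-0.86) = -26.39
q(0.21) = -1.66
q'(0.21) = -0.44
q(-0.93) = 5.69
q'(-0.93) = -34.88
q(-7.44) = 163015.98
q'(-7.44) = -108931.56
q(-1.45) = 54.02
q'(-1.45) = -179.83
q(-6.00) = 56003.33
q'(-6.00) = -46311.62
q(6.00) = -53737.87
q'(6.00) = -44795.06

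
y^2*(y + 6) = y^3 + 6*y^2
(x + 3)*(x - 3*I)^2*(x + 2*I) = x^4 + 3*x^3 - 4*I*x^3 + 3*x^2 - 12*I*x^2 + 9*x - 18*I*x - 54*I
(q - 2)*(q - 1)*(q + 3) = q^3 - 7*q + 6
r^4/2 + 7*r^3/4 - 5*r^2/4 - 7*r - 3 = (r/2 + 1/4)*(r - 2)*(r + 2)*(r + 3)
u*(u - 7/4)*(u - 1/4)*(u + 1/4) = u^4 - 7*u^3/4 - u^2/16 + 7*u/64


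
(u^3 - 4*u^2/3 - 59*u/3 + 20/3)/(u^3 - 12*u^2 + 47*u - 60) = (3*u^2 + 11*u - 4)/(3*(u^2 - 7*u + 12))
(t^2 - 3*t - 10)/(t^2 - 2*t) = (t^2 - 3*t - 10)/(t*(t - 2))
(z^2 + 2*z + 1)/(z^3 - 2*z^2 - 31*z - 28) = (z + 1)/(z^2 - 3*z - 28)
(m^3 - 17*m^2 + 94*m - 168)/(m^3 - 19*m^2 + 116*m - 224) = (m - 6)/(m - 8)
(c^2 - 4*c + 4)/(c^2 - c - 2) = (c - 2)/(c + 1)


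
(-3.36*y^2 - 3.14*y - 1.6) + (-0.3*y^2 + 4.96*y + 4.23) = -3.66*y^2 + 1.82*y + 2.63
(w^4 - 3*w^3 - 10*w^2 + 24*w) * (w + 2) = w^5 - w^4 - 16*w^3 + 4*w^2 + 48*w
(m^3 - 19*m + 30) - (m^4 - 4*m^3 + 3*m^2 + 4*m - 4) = -m^4 + 5*m^3 - 3*m^2 - 23*m + 34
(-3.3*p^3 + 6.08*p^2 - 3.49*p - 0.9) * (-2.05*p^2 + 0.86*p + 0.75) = 6.765*p^5 - 15.302*p^4 + 9.9083*p^3 + 3.4036*p^2 - 3.3915*p - 0.675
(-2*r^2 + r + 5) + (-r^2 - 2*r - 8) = -3*r^2 - r - 3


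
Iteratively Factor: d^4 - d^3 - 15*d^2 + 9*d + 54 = (d + 3)*(d^3 - 4*d^2 - 3*d + 18) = (d + 2)*(d + 3)*(d^2 - 6*d + 9) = (d - 3)*(d + 2)*(d + 3)*(d - 3)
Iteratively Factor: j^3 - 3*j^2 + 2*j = (j - 1)*(j^2 - 2*j) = j*(j - 1)*(j - 2)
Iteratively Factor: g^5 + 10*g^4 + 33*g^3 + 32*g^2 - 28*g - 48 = (g - 1)*(g^4 + 11*g^3 + 44*g^2 + 76*g + 48) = (g - 1)*(g + 4)*(g^3 + 7*g^2 + 16*g + 12) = (g - 1)*(g + 2)*(g + 4)*(g^2 + 5*g + 6) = (g - 1)*(g + 2)*(g + 3)*(g + 4)*(g + 2)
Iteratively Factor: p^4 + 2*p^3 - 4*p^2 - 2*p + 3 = (p - 1)*(p^3 + 3*p^2 - p - 3) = (p - 1)*(p + 3)*(p^2 - 1) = (p - 1)^2*(p + 3)*(p + 1)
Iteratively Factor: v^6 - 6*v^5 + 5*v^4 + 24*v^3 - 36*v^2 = (v)*(v^5 - 6*v^4 + 5*v^3 + 24*v^2 - 36*v) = v^2*(v^4 - 6*v^3 + 5*v^2 + 24*v - 36) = v^2*(v + 2)*(v^3 - 8*v^2 + 21*v - 18) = v^2*(v - 3)*(v + 2)*(v^2 - 5*v + 6) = v^2*(v - 3)^2*(v + 2)*(v - 2)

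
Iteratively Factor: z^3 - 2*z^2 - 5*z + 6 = (z - 3)*(z^2 + z - 2) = (z - 3)*(z - 1)*(z + 2)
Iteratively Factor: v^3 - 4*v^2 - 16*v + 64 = (v - 4)*(v^2 - 16) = (v - 4)^2*(v + 4)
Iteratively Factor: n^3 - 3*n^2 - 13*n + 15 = (n - 5)*(n^2 + 2*n - 3) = (n - 5)*(n + 3)*(n - 1)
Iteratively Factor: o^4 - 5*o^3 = (o - 5)*(o^3) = o*(o - 5)*(o^2) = o^2*(o - 5)*(o)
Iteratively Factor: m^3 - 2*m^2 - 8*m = (m)*(m^2 - 2*m - 8) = m*(m - 4)*(m + 2)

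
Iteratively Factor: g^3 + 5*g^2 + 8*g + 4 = (g + 1)*(g^2 + 4*g + 4) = (g + 1)*(g + 2)*(g + 2)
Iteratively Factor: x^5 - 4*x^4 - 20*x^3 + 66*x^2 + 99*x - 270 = (x + 3)*(x^4 - 7*x^3 + x^2 + 63*x - 90) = (x - 2)*(x + 3)*(x^3 - 5*x^2 - 9*x + 45) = (x - 2)*(x + 3)^2*(x^2 - 8*x + 15) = (x - 5)*(x - 2)*(x + 3)^2*(x - 3)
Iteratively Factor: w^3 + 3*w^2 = (w + 3)*(w^2) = w*(w + 3)*(w)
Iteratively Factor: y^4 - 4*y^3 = (y)*(y^3 - 4*y^2) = y^2*(y^2 - 4*y) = y^3*(y - 4)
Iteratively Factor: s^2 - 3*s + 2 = (s - 1)*(s - 2)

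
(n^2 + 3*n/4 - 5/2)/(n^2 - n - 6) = (n - 5/4)/(n - 3)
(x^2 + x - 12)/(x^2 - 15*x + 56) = (x^2 + x - 12)/(x^2 - 15*x + 56)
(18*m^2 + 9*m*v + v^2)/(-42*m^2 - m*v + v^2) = (3*m + v)/(-7*m + v)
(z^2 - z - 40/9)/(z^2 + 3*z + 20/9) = (3*z - 8)/(3*z + 4)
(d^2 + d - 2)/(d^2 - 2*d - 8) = (d - 1)/(d - 4)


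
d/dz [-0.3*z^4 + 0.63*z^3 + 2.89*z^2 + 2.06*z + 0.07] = -1.2*z^3 + 1.89*z^2 + 5.78*z + 2.06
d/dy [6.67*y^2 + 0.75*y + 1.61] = 13.34*y + 0.75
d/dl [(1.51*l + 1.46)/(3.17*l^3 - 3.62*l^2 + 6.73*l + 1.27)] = (-9.5734*l^3 - 8.4184*l^2 + 10.5704*l - 7.9081)/(10.0489*l^6 - 22.9508*l^5 + 55.7726*l^4 - 40.6734*l^3 + 36.0981*l^2 + 17.0942*l + 1.6129)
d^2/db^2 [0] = 0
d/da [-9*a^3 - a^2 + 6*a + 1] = -27*a^2 - 2*a + 6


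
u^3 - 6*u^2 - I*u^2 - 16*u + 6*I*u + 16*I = (u - 8)*(u + 2)*(u - I)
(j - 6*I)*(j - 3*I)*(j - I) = j^3 - 10*I*j^2 - 27*j + 18*I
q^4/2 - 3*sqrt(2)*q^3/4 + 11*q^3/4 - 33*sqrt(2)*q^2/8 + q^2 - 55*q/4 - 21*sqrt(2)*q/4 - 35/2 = (q/2 + sqrt(2)/2)*(q + 2)*(q + 7/2)*(q - 5*sqrt(2)/2)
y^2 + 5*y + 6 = (y + 2)*(y + 3)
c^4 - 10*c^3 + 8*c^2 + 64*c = c*(c - 8)*(c - 4)*(c + 2)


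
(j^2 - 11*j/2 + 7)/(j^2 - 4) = (j - 7/2)/(j + 2)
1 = 1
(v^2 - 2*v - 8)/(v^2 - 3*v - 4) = (v + 2)/(v + 1)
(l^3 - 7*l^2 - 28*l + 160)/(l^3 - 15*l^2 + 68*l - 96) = (l + 5)/(l - 3)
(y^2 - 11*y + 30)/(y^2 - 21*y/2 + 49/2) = 2*(y^2 - 11*y + 30)/(2*y^2 - 21*y + 49)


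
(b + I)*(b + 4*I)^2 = b^3 + 9*I*b^2 - 24*b - 16*I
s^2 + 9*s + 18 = (s + 3)*(s + 6)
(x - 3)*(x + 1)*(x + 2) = x^3 - 7*x - 6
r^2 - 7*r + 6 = (r - 6)*(r - 1)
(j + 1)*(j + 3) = j^2 + 4*j + 3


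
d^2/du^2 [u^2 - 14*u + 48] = 2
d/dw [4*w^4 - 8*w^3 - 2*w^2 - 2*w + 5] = 16*w^3 - 24*w^2 - 4*w - 2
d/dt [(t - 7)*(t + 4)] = 2*t - 3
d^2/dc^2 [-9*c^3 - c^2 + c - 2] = -54*c - 2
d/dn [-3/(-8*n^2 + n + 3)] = 3*(1 - 16*n)/(-8*n^2 + n + 3)^2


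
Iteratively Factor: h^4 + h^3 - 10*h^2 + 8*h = (h - 2)*(h^3 + 3*h^2 - 4*h) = (h - 2)*(h - 1)*(h^2 + 4*h) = h*(h - 2)*(h - 1)*(h + 4)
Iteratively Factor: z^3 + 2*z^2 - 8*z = (z)*(z^2 + 2*z - 8) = z*(z - 2)*(z + 4)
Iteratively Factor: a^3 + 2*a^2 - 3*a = (a)*(a^2 + 2*a - 3) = a*(a - 1)*(a + 3)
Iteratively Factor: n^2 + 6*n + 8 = (n + 2)*(n + 4)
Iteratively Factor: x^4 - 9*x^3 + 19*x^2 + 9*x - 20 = (x - 4)*(x^3 - 5*x^2 - x + 5) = (x - 4)*(x + 1)*(x^2 - 6*x + 5) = (x - 4)*(x - 1)*(x + 1)*(x - 5)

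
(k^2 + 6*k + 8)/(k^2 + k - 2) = (k + 4)/(k - 1)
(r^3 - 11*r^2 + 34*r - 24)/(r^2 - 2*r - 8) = (r^2 - 7*r + 6)/(r + 2)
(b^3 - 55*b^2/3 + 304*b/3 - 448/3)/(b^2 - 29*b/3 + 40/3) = (3*b^2 - 31*b + 56)/(3*b - 5)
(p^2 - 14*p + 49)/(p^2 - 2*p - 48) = (-p^2 + 14*p - 49)/(-p^2 + 2*p + 48)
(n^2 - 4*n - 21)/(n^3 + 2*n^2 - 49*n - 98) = (n + 3)/(n^2 + 9*n + 14)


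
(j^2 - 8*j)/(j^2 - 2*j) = (j - 8)/(j - 2)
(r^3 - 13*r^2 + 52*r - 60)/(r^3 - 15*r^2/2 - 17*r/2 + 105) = 2*(r - 2)/(2*r + 7)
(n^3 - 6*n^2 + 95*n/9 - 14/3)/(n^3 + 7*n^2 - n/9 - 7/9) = (9*n^3 - 54*n^2 + 95*n - 42)/(9*n^3 + 63*n^2 - n - 7)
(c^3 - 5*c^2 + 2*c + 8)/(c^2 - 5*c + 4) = (c^2 - c - 2)/(c - 1)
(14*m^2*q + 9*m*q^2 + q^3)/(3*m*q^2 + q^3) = (14*m^2 + 9*m*q + q^2)/(q*(3*m + q))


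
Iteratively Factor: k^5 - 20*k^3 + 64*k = (k - 2)*(k^4 + 2*k^3 - 16*k^2 - 32*k) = (k - 2)*(k + 2)*(k^3 - 16*k) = k*(k - 2)*(k + 2)*(k^2 - 16) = k*(k - 4)*(k - 2)*(k + 2)*(k + 4)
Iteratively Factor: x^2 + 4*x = (x + 4)*(x)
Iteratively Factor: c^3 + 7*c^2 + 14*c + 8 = (c + 1)*(c^2 + 6*c + 8) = (c + 1)*(c + 4)*(c + 2)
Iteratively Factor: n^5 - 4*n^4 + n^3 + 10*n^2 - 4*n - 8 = (n + 1)*(n^4 - 5*n^3 + 6*n^2 + 4*n - 8) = (n - 2)*(n + 1)*(n^3 - 3*n^2 + 4) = (n - 2)*(n + 1)^2*(n^2 - 4*n + 4) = (n - 2)^2*(n + 1)^2*(n - 2)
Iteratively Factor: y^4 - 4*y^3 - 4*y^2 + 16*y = (y + 2)*(y^3 - 6*y^2 + 8*y) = y*(y + 2)*(y^2 - 6*y + 8) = y*(y - 4)*(y + 2)*(y - 2)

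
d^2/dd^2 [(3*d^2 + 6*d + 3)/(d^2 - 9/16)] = 96*(512*d^3 + 1200*d^2 + 864*d + 225)/(4096*d^6 - 6912*d^4 + 3888*d^2 - 729)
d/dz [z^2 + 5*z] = 2*z + 5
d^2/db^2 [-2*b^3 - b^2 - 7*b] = -12*b - 2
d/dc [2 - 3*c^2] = -6*c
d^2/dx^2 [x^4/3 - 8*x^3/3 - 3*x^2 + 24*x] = 4*x^2 - 16*x - 6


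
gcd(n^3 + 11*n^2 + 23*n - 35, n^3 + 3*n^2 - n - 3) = n - 1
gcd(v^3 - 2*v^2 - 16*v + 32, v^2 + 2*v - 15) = 1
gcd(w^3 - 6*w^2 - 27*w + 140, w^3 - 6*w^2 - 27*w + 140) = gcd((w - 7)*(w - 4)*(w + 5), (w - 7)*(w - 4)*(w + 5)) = w^3 - 6*w^2 - 27*w + 140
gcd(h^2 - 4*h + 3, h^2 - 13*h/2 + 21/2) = h - 3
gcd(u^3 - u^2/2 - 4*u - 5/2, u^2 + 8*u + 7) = u + 1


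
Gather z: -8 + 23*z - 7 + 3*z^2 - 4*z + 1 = 3*z^2 + 19*z - 14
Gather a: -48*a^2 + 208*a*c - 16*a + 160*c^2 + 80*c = -48*a^2 + a*(208*c - 16) + 160*c^2 + 80*c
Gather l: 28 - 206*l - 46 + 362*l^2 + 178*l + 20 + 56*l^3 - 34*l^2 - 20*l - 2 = 56*l^3 + 328*l^2 - 48*l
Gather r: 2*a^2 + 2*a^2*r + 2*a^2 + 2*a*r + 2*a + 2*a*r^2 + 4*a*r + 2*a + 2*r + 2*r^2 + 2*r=4*a^2 + 4*a + r^2*(2*a + 2) + r*(2*a^2 + 6*a + 4)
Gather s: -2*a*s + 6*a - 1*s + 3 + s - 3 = -2*a*s + 6*a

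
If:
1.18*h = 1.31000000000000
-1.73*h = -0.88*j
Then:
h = 1.11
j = 2.18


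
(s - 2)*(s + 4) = s^2 + 2*s - 8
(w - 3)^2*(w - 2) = w^3 - 8*w^2 + 21*w - 18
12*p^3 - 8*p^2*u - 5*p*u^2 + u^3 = (-6*p + u)*(-p + u)*(2*p + u)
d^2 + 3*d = d*(d + 3)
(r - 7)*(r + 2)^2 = r^3 - 3*r^2 - 24*r - 28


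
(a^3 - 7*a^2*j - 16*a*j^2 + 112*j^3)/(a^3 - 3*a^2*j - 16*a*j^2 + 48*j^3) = (a - 7*j)/(a - 3*j)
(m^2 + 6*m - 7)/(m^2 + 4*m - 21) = (m - 1)/(m - 3)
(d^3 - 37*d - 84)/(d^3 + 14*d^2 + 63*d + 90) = (d^2 - 3*d - 28)/(d^2 + 11*d + 30)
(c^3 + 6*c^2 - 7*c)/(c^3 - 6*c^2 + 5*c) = (c + 7)/(c - 5)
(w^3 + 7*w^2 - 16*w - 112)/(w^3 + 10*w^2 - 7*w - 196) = (w + 4)/(w + 7)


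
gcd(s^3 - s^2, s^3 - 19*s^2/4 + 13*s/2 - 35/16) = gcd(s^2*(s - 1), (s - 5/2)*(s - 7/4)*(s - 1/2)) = 1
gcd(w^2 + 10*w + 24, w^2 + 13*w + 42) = w + 6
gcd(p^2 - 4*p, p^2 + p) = p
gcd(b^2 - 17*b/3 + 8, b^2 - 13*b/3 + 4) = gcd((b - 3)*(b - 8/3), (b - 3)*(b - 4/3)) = b - 3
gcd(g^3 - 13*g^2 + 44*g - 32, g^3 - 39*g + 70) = 1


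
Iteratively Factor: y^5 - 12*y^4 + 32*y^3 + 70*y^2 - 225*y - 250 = (y - 5)*(y^4 - 7*y^3 - 3*y^2 + 55*y + 50) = (y - 5)^2*(y^3 - 2*y^2 - 13*y - 10) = (y - 5)^2*(y + 1)*(y^2 - 3*y - 10) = (y - 5)^2*(y + 1)*(y + 2)*(y - 5)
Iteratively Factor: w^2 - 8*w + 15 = (w - 5)*(w - 3)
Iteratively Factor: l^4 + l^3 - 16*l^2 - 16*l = (l + 4)*(l^3 - 3*l^2 - 4*l) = l*(l + 4)*(l^2 - 3*l - 4) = l*(l + 1)*(l + 4)*(l - 4)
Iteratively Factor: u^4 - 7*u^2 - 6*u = (u)*(u^3 - 7*u - 6) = u*(u + 2)*(u^2 - 2*u - 3) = u*(u - 3)*(u + 2)*(u + 1)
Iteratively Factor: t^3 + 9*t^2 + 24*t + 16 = (t + 1)*(t^2 + 8*t + 16) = (t + 1)*(t + 4)*(t + 4)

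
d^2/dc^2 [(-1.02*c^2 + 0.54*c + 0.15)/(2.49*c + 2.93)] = (-3.5527136788005e-15*c - 23.532522)/(15.438249*c^3 + 54.498879*c^2 + 64.129203*c + 25.153757)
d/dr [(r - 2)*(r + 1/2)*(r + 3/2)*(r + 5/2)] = 4*r^3 + 15*r^2/2 - 13*r/2 - 77/8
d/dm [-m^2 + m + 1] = 1 - 2*m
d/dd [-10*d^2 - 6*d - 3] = -20*d - 6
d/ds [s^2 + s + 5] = 2*s + 1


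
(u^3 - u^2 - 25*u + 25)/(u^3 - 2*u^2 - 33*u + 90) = (u^2 + 4*u - 5)/(u^2 + 3*u - 18)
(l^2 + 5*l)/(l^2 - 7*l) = (l + 5)/(l - 7)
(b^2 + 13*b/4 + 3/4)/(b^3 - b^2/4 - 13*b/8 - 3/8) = 2*(b + 3)/(2*b^2 - b - 3)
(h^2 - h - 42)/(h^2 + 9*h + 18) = (h - 7)/(h + 3)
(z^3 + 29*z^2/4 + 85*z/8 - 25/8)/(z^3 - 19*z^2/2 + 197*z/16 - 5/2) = 2*(2*z^2 + 15*z + 25)/(4*z^2 - 37*z + 40)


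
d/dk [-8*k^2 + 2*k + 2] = 2 - 16*k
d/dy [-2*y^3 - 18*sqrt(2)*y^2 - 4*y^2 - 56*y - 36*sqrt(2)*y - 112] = -6*y^2 - 36*sqrt(2)*y - 8*y - 56 - 36*sqrt(2)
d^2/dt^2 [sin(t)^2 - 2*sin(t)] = 2*sin(t) + 2*cos(2*t)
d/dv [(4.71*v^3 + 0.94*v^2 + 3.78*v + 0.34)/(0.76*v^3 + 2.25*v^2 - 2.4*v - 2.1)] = (-1.77635683940025e-15*v^5 + 9.8831*v^4 - 28.3536*v^3 - 41.2092*v^2 - 5.478*v - 7.122)/(0.5776*v^6 + 3.42*v^5 + 1.4145*v^4 - 13.992*v^3 - 3.69*v^2 + 10.08*v + 4.41)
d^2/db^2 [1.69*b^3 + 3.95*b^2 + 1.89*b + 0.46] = 10.14*b + 7.9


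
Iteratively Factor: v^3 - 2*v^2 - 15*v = (v - 5)*(v^2 + 3*v) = (v - 5)*(v + 3)*(v)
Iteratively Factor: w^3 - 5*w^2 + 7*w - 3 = (w - 1)*(w^2 - 4*w + 3) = (w - 1)^2*(w - 3)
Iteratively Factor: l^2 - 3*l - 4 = (l - 4)*(l + 1)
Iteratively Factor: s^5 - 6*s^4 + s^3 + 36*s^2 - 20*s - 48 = (s - 4)*(s^4 - 2*s^3 - 7*s^2 + 8*s + 12) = (s - 4)*(s - 2)*(s^3 - 7*s - 6) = (s - 4)*(s - 2)*(s + 1)*(s^2 - s - 6) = (s - 4)*(s - 2)*(s + 1)*(s + 2)*(s - 3)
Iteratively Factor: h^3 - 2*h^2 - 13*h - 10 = (h - 5)*(h^2 + 3*h + 2) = (h - 5)*(h + 1)*(h + 2)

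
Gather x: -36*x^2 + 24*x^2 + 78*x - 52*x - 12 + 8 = -12*x^2 + 26*x - 4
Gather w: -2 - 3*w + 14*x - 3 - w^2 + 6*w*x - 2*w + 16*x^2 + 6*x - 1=-w^2 + w*(6*x - 5) + 16*x^2 + 20*x - 6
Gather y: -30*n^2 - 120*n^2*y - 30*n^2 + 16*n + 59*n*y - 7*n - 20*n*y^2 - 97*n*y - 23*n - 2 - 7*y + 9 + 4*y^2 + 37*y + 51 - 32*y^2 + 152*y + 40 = -60*n^2 - 14*n + y^2*(-20*n - 28) + y*(-120*n^2 - 38*n + 182) + 98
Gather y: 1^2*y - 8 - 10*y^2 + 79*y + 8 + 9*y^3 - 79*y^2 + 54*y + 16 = 9*y^3 - 89*y^2 + 134*y + 16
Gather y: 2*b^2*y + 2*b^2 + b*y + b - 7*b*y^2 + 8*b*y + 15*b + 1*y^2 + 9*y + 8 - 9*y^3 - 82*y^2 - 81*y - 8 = 2*b^2 + 16*b - 9*y^3 + y^2*(-7*b - 81) + y*(2*b^2 + 9*b - 72)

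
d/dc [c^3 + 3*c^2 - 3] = 3*c*(c + 2)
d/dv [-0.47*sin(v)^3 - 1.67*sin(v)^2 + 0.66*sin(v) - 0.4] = (-1.41*sin(v)^2 - 3.34*sin(v) + 0.66)*cos(v)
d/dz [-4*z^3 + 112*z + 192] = 112 - 12*z^2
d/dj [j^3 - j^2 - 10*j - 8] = 3*j^2 - 2*j - 10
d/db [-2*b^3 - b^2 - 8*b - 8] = -6*b^2 - 2*b - 8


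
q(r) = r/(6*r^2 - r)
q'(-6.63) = -0.00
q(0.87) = 0.24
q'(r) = r*(1 - 12*r)/(6*r^2 - r)^2 + 1/(6*r^2 - r)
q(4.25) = 0.04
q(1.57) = 0.12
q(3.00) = 0.06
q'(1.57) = -0.08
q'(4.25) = -0.01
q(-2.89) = -0.05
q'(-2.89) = -0.02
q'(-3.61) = -0.01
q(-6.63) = -0.02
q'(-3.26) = -0.01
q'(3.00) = -0.02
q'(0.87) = -0.34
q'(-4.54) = -0.01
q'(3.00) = -0.02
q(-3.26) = -0.05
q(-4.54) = -0.04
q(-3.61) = -0.04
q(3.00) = 0.06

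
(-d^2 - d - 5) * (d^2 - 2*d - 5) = -d^4 + d^3 + 2*d^2 + 15*d + 25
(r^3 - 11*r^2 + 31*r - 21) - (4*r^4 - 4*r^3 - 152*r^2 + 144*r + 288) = -4*r^4 + 5*r^3 + 141*r^2 - 113*r - 309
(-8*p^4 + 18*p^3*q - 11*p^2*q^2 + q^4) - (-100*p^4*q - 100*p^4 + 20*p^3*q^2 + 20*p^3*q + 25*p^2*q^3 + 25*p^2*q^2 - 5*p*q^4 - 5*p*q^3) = 100*p^4*q + 92*p^4 - 20*p^3*q^2 - 2*p^3*q - 25*p^2*q^3 - 36*p^2*q^2 + 5*p*q^4 + 5*p*q^3 + q^4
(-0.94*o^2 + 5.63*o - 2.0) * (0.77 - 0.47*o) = 0.4418*o^3 - 3.3699*o^2 + 5.2751*o - 1.54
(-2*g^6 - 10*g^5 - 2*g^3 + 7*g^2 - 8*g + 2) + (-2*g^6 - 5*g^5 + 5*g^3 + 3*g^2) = -4*g^6 - 15*g^5 + 3*g^3 + 10*g^2 - 8*g + 2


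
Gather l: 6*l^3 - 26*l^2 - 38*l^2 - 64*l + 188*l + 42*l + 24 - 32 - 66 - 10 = 6*l^3 - 64*l^2 + 166*l - 84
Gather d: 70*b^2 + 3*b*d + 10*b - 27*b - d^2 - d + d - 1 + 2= 70*b^2 + 3*b*d - 17*b - d^2 + 1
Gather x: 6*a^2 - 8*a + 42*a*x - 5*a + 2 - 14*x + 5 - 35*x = 6*a^2 - 13*a + x*(42*a - 49) + 7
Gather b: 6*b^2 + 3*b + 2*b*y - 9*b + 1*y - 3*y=6*b^2 + b*(2*y - 6) - 2*y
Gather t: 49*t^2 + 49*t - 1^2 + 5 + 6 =49*t^2 + 49*t + 10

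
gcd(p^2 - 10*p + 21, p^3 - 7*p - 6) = p - 3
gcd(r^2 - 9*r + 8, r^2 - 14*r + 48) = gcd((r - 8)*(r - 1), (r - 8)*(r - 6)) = r - 8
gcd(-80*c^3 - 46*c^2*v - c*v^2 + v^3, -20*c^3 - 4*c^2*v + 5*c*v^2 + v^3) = 10*c^2 + 7*c*v + v^2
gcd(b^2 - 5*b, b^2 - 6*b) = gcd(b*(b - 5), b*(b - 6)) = b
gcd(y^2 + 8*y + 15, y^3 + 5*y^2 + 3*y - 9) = y + 3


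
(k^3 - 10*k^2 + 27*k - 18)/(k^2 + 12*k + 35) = (k^3 - 10*k^2 + 27*k - 18)/(k^2 + 12*k + 35)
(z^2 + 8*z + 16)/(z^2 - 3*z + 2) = (z^2 + 8*z + 16)/(z^2 - 3*z + 2)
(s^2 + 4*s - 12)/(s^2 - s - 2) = (s + 6)/(s + 1)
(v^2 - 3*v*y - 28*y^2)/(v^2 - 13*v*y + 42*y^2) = (-v - 4*y)/(-v + 6*y)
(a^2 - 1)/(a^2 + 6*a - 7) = (a + 1)/(a + 7)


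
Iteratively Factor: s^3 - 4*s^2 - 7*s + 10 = (s - 5)*(s^2 + s - 2) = (s - 5)*(s - 1)*(s + 2)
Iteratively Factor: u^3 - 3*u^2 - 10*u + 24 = (u - 2)*(u^2 - u - 12) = (u - 2)*(u + 3)*(u - 4)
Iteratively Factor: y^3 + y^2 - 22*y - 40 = (y - 5)*(y^2 + 6*y + 8) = (y - 5)*(y + 4)*(y + 2)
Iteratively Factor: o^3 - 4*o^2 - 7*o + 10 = (o + 2)*(o^2 - 6*o + 5) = (o - 1)*(o + 2)*(o - 5)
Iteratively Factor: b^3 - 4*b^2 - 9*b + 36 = (b - 4)*(b^2 - 9) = (b - 4)*(b + 3)*(b - 3)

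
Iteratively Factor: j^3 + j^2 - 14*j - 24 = (j + 2)*(j^2 - j - 12) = (j + 2)*(j + 3)*(j - 4)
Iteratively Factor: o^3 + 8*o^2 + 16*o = (o + 4)*(o^2 + 4*o) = o*(o + 4)*(o + 4)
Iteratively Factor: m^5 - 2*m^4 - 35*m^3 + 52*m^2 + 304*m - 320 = (m - 1)*(m^4 - m^3 - 36*m^2 + 16*m + 320) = (m - 1)*(m + 4)*(m^3 - 5*m^2 - 16*m + 80) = (m - 4)*(m - 1)*(m + 4)*(m^2 - m - 20) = (m - 5)*(m - 4)*(m - 1)*(m + 4)*(m + 4)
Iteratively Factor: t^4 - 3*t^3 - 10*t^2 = (t)*(t^3 - 3*t^2 - 10*t) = t*(t + 2)*(t^2 - 5*t) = t*(t - 5)*(t + 2)*(t)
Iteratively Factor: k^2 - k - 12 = (k + 3)*(k - 4)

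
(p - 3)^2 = p^2 - 6*p + 9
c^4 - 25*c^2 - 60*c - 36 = (c - 6)*(c + 1)*(c + 2)*(c + 3)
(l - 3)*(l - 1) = l^2 - 4*l + 3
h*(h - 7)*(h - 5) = h^3 - 12*h^2 + 35*h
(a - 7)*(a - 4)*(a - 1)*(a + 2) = a^4 - 10*a^3 + 15*a^2 + 50*a - 56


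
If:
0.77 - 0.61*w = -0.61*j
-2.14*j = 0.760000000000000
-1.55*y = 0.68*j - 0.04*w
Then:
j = -0.36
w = 0.91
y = 0.18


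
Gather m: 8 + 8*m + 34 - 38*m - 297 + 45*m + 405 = 15*m + 150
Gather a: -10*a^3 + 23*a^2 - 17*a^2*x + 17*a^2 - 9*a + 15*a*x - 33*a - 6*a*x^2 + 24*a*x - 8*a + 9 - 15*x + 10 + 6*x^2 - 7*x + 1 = -10*a^3 + a^2*(40 - 17*x) + a*(-6*x^2 + 39*x - 50) + 6*x^2 - 22*x + 20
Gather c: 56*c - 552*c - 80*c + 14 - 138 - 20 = -576*c - 144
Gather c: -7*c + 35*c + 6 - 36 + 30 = 28*c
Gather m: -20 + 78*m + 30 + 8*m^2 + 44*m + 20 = 8*m^2 + 122*m + 30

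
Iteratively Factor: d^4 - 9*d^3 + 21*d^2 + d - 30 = (d - 3)*(d^3 - 6*d^2 + 3*d + 10) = (d - 5)*(d - 3)*(d^2 - d - 2) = (d - 5)*(d - 3)*(d - 2)*(d + 1)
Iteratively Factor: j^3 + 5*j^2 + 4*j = (j)*(j^2 + 5*j + 4) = j*(j + 1)*(j + 4)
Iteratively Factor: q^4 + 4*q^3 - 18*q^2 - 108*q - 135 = (q - 5)*(q^3 + 9*q^2 + 27*q + 27) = (q - 5)*(q + 3)*(q^2 + 6*q + 9) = (q - 5)*(q + 3)^2*(q + 3)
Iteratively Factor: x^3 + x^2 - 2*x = (x + 2)*(x^2 - x) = x*(x + 2)*(x - 1)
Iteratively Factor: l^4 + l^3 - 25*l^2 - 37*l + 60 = (l + 3)*(l^3 - 2*l^2 - 19*l + 20) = (l - 1)*(l + 3)*(l^2 - l - 20) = (l - 5)*(l - 1)*(l + 3)*(l + 4)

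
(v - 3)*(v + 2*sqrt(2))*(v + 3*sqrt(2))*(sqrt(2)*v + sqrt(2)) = sqrt(2)*v^4 - 2*sqrt(2)*v^3 + 10*v^3 - 20*v^2 + 9*sqrt(2)*v^2 - 24*sqrt(2)*v - 30*v - 36*sqrt(2)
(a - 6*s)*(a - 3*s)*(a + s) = a^3 - 8*a^2*s + 9*a*s^2 + 18*s^3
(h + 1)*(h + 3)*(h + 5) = h^3 + 9*h^2 + 23*h + 15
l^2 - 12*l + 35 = (l - 7)*(l - 5)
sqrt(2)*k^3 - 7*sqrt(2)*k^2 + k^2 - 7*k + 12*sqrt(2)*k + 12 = (k - 4)*(k - 3)*(sqrt(2)*k + 1)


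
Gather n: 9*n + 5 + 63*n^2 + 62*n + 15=63*n^2 + 71*n + 20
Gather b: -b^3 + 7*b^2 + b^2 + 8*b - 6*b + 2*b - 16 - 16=-b^3 + 8*b^2 + 4*b - 32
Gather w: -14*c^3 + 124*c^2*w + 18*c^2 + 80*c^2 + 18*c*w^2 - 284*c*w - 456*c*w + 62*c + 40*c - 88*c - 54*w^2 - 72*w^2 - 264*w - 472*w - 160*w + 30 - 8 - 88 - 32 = -14*c^3 + 98*c^2 + 14*c + w^2*(18*c - 126) + w*(124*c^2 - 740*c - 896) - 98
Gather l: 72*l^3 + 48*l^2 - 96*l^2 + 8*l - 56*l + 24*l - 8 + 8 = 72*l^3 - 48*l^2 - 24*l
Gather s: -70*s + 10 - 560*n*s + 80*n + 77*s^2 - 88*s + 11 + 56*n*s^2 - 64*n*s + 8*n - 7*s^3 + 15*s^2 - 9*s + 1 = 88*n - 7*s^3 + s^2*(56*n + 92) + s*(-624*n - 167) + 22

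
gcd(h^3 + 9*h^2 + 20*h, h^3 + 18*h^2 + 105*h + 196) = h + 4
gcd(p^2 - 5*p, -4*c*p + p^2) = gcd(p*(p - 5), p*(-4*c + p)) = p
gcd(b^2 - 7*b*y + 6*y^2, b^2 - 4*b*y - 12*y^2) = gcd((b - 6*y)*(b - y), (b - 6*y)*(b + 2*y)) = -b + 6*y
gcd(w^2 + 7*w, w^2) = w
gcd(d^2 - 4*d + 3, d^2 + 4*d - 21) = d - 3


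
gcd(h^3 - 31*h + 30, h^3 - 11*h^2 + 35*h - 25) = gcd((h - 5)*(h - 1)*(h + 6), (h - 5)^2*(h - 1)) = h^2 - 6*h + 5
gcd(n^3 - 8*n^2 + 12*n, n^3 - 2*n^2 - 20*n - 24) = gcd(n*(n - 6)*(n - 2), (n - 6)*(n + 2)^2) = n - 6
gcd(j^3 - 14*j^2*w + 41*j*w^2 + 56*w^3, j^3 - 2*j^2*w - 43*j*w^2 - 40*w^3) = -j^2 + 7*j*w + 8*w^2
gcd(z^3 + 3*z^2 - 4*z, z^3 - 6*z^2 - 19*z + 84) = z + 4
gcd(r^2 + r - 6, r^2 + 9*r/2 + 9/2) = r + 3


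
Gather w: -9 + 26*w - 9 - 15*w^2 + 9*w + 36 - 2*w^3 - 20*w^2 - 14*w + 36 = -2*w^3 - 35*w^2 + 21*w + 54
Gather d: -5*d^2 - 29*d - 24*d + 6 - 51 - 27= -5*d^2 - 53*d - 72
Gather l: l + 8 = l + 8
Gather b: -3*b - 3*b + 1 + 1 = 2 - 6*b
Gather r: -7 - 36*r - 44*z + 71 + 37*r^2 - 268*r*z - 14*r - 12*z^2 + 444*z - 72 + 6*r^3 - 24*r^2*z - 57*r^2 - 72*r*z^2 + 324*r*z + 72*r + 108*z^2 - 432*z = 6*r^3 + r^2*(-24*z - 20) + r*(-72*z^2 + 56*z + 22) + 96*z^2 - 32*z - 8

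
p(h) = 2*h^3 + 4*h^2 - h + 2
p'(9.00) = 557.00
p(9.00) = 1775.00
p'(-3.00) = 29.00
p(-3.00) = -13.00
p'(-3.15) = 33.34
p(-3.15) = -17.67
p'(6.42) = 297.66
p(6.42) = 689.66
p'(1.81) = 33.14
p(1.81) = 25.15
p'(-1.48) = 0.30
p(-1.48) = 5.76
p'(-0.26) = -2.67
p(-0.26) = 2.50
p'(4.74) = 171.73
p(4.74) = 300.12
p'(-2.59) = 18.53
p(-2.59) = -3.33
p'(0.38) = 2.91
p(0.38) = 2.31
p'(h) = 6*h^2 + 8*h - 1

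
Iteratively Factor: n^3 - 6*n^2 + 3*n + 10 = (n - 2)*(n^2 - 4*n - 5) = (n - 5)*(n - 2)*(n + 1)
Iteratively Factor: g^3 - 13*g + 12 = (g - 1)*(g^2 + g - 12) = (g - 1)*(g + 4)*(g - 3)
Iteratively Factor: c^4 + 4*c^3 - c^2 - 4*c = (c - 1)*(c^3 + 5*c^2 + 4*c) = (c - 1)*(c + 1)*(c^2 + 4*c) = c*(c - 1)*(c + 1)*(c + 4)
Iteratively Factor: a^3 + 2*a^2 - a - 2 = (a - 1)*(a^2 + 3*a + 2) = (a - 1)*(a + 1)*(a + 2)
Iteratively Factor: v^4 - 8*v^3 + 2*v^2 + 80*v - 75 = (v - 5)*(v^3 - 3*v^2 - 13*v + 15) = (v - 5)^2*(v^2 + 2*v - 3) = (v - 5)^2*(v - 1)*(v + 3)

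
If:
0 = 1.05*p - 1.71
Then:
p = 1.63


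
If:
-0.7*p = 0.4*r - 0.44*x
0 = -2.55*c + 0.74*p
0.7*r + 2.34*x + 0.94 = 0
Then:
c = 0.736742697078832*x + 0.222681072428972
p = 2.53877551020408*x + 0.76734693877551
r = -3.34285714285714*x - 1.34285714285714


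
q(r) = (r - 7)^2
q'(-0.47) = -14.94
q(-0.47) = 55.80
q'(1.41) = -11.18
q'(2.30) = -9.40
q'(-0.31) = -14.62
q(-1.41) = 70.73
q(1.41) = 31.25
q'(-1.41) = -16.82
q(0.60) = 40.96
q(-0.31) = 53.44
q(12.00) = 25.00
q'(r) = 2*r - 14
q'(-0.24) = -14.48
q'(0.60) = -12.80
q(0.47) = 42.64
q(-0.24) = 52.42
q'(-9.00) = -32.00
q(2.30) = 22.09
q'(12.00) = 10.00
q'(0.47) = -13.06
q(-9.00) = 256.00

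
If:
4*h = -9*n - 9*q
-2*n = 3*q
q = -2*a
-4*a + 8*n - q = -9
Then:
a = -9/22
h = 81/88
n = -27/22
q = 9/11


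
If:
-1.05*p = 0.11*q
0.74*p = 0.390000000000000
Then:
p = 0.53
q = -5.03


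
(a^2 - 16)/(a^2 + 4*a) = (a - 4)/a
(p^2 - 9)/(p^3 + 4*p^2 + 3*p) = (p - 3)/(p*(p + 1))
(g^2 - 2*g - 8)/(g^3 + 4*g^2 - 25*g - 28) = (g + 2)/(g^2 + 8*g + 7)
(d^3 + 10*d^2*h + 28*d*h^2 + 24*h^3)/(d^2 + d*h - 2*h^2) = (d^2 + 8*d*h + 12*h^2)/(d - h)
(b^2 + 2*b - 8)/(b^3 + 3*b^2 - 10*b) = (b + 4)/(b*(b + 5))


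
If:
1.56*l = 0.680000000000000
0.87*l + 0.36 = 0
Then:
No Solution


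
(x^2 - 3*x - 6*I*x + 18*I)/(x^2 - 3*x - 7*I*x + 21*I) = (x - 6*I)/(x - 7*I)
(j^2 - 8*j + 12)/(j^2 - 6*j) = (j - 2)/j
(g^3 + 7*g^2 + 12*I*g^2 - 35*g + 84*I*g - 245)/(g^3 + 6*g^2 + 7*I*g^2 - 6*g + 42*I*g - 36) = (g^3 + g^2*(7 + 12*I) + g*(-35 + 84*I) - 245)/(g^3 + g^2*(6 + 7*I) + g*(-6 + 42*I) - 36)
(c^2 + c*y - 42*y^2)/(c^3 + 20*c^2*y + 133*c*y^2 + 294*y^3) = (c - 6*y)/(c^2 + 13*c*y + 42*y^2)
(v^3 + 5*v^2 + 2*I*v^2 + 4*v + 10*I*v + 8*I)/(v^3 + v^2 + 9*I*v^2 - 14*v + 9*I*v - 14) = (v + 4)/(v + 7*I)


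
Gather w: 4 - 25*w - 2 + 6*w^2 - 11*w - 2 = 6*w^2 - 36*w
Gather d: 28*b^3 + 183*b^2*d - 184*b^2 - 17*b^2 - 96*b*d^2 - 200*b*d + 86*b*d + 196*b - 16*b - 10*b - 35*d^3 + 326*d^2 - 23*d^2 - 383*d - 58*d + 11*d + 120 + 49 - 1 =28*b^3 - 201*b^2 + 170*b - 35*d^3 + d^2*(303 - 96*b) + d*(183*b^2 - 114*b - 430) + 168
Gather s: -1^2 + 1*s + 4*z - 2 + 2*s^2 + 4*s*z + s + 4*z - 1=2*s^2 + s*(4*z + 2) + 8*z - 4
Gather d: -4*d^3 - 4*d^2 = -4*d^3 - 4*d^2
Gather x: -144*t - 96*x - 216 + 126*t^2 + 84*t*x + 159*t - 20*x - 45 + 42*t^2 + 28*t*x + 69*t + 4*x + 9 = 168*t^2 + 84*t + x*(112*t - 112) - 252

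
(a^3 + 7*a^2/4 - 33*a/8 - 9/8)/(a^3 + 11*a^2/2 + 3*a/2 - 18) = (a + 1/4)/(a + 4)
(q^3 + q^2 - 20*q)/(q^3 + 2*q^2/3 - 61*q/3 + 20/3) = 3*q/(3*q - 1)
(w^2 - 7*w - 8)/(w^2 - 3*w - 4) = (w - 8)/(w - 4)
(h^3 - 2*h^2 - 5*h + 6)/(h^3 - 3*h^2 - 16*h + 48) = (h^2 + h - 2)/(h^2 - 16)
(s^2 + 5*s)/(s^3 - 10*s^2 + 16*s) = (s + 5)/(s^2 - 10*s + 16)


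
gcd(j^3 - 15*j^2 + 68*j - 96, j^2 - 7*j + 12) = j^2 - 7*j + 12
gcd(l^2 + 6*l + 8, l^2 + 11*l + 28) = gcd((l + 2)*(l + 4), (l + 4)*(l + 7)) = l + 4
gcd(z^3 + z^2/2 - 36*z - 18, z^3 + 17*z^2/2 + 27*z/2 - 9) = z + 6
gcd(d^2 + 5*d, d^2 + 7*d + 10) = d + 5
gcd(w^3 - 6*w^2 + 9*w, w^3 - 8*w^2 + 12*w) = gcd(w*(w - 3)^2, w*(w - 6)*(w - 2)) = w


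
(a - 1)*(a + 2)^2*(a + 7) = a^4 + 10*a^3 + 21*a^2 - 4*a - 28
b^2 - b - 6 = (b - 3)*(b + 2)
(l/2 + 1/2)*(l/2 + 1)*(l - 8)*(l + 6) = l^4/4 + l^3/4 - 13*l^2 - 37*l - 24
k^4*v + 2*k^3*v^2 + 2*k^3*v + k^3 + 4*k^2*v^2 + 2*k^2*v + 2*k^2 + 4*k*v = k*(k + 2)*(k + 2*v)*(k*v + 1)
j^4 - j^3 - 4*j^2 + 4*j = j*(j - 2)*(j - 1)*(j + 2)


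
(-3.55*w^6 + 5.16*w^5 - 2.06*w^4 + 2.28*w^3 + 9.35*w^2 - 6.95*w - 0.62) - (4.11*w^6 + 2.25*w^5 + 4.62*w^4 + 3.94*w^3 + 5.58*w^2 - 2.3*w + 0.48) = -7.66*w^6 + 2.91*w^5 - 6.68*w^4 - 1.66*w^3 + 3.77*w^2 - 4.65*w - 1.1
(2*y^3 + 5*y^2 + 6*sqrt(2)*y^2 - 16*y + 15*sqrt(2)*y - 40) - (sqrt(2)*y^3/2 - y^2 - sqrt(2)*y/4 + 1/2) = -sqrt(2)*y^3/2 + 2*y^3 + 6*y^2 + 6*sqrt(2)*y^2 - 16*y + 61*sqrt(2)*y/4 - 81/2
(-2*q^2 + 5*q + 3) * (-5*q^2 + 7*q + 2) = 10*q^4 - 39*q^3 + 16*q^2 + 31*q + 6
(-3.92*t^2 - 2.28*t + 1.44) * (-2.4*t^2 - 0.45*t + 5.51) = 9.408*t^4 + 7.236*t^3 - 24.0292*t^2 - 13.2108*t + 7.9344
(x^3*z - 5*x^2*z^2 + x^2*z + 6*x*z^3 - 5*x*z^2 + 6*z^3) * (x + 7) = x^4*z - 5*x^3*z^2 + 8*x^3*z + 6*x^2*z^3 - 40*x^2*z^2 + 7*x^2*z + 48*x*z^3 - 35*x*z^2 + 42*z^3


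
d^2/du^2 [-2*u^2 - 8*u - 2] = -4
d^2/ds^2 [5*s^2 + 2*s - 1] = 10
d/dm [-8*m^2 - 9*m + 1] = -16*m - 9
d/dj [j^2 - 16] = 2*j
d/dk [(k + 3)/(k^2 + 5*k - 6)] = (k^2 + 5*k - (k + 3)*(2*k + 5) - 6)/(k^2 + 5*k - 6)^2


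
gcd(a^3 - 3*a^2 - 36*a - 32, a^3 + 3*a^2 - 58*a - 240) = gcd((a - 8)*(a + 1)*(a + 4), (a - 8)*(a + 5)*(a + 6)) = a - 8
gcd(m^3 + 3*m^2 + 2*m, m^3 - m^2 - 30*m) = m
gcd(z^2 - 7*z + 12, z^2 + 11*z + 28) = 1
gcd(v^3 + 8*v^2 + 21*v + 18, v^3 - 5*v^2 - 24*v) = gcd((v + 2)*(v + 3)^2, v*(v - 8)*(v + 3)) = v + 3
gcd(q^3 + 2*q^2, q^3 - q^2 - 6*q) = q^2 + 2*q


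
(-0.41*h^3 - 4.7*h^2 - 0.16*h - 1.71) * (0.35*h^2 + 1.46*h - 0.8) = -0.1435*h^5 - 2.2436*h^4 - 6.59*h^3 + 2.9279*h^2 - 2.3686*h + 1.368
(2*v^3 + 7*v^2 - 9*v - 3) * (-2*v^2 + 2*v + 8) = -4*v^5 - 10*v^4 + 48*v^3 + 44*v^2 - 78*v - 24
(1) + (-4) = -3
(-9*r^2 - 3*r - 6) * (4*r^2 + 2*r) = -36*r^4 - 30*r^3 - 30*r^2 - 12*r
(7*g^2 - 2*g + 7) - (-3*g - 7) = 7*g^2 + g + 14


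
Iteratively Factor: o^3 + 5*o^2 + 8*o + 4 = (o + 2)*(o^2 + 3*o + 2) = (o + 1)*(o + 2)*(o + 2)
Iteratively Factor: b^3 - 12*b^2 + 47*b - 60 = (b - 5)*(b^2 - 7*b + 12) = (b - 5)*(b - 3)*(b - 4)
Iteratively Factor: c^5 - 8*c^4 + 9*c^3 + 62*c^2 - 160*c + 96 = (c - 2)*(c^4 - 6*c^3 - 3*c^2 + 56*c - 48) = (c - 2)*(c - 1)*(c^3 - 5*c^2 - 8*c + 48) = (c - 4)*(c - 2)*(c - 1)*(c^2 - c - 12) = (c - 4)^2*(c - 2)*(c - 1)*(c + 3)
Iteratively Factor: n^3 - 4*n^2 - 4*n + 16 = (n - 4)*(n^2 - 4) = (n - 4)*(n - 2)*(n + 2)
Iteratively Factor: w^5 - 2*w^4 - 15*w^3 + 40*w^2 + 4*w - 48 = (w - 2)*(w^4 - 15*w^2 + 10*w + 24) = (w - 2)*(w + 1)*(w^3 - w^2 - 14*w + 24) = (w - 3)*(w - 2)*(w + 1)*(w^2 + 2*w - 8) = (w - 3)*(w - 2)*(w + 1)*(w + 4)*(w - 2)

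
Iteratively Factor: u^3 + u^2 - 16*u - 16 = (u - 4)*(u^2 + 5*u + 4) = (u - 4)*(u + 4)*(u + 1)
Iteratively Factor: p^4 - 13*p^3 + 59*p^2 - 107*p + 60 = (p - 3)*(p^3 - 10*p^2 + 29*p - 20) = (p - 3)*(p - 1)*(p^2 - 9*p + 20) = (p - 4)*(p - 3)*(p - 1)*(p - 5)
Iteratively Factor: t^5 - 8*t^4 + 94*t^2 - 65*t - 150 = (t + 1)*(t^4 - 9*t^3 + 9*t^2 + 85*t - 150) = (t + 1)*(t + 3)*(t^3 - 12*t^2 + 45*t - 50) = (t - 5)*(t + 1)*(t + 3)*(t^2 - 7*t + 10) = (t - 5)^2*(t + 1)*(t + 3)*(t - 2)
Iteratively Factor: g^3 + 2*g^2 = (g)*(g^2 + 2*g) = g^2*(g + 2)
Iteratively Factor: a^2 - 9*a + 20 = (a - 5)*(a - 4)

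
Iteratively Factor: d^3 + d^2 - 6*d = (d - 2)*(d^2 + 3*d) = (d - 2)*(d + 3)*(d)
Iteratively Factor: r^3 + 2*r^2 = (r)*(r^2 + 2*r) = r*(r + 2)*(r)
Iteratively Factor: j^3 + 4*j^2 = (j + 4)*(j^2) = j*(j + 4)*(j)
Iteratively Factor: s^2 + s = (s + 1)*(s)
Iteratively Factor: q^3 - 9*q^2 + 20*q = (q)*(q^2 - 9*q + 20) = q*(q - 4)*(q - 5)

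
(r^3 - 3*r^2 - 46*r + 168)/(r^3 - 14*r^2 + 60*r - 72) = (r^2 + 3*r - 28)/(r^2 - 8*r + 12)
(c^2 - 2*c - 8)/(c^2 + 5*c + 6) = (c - 4)/(c + 3)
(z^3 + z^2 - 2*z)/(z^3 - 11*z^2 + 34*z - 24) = z*(z + 2)/(z^2 - 10*z + 24)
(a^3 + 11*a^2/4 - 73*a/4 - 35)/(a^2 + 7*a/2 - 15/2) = (4*a^2 - 9*a - 28)/(2*(2*a - 3))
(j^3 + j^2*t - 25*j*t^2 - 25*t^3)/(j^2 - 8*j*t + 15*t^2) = (-j^2 - 6*j*t - 5*t^2)/(-j + 3*t)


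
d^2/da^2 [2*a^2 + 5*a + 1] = 4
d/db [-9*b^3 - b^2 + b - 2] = -27*b^2 - 2*b + 1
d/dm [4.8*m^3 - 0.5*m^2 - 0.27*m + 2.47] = 14.4*m^2 - 1.0*m - 0.27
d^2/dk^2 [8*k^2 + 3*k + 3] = 16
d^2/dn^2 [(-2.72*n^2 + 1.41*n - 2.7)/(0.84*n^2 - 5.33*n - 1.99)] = (1.77635683940025e-15*n^4 - 22.366176*n^3 - 38.7112320000001*n^2 + 86.672376*n - 213.888538)/(0.592704*n^6 - 11.282544*n^5 + 67.377996*n^4 - 97.961669*n^3 - 159.621681*n^2 - 63.321999*n - 7.880599)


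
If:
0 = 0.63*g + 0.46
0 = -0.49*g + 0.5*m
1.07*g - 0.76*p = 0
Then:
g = -0.73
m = -0.72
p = -1.03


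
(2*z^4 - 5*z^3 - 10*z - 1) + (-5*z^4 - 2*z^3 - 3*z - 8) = -3*z^4 - 7*z^3 - 13*z - 9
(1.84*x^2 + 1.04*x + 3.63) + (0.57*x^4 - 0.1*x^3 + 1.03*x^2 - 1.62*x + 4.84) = 0.57*x^4 - 0.1*x^3 + 2.87*x^2 - 0.58*x + 8.47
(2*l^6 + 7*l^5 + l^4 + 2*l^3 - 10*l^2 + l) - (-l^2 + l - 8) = 2*l^6 + 7*l^5 + l^4 + 2*l^3 - 9*l^2 + 8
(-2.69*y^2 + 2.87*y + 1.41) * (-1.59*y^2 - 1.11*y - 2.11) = 4.2771*y^4 - 1.5774*y^3 + 0.2483*y^2 - 7.6208*y - 2.9751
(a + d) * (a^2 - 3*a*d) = a^3 - 2*a^2*d - 3*a*d^2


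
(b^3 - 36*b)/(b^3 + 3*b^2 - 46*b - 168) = b*(b - 6)/(b^2 - 3*b - 28)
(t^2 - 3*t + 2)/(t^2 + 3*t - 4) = (t - 2)/(t + 4)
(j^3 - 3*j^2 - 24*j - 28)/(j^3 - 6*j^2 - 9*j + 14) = (j + 2)/(j - 1)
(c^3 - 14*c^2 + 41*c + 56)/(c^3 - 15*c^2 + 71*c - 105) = (c^2 - 7*c - 8)/(c^2 - 8*c + 15)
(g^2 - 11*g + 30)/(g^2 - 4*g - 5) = (g - 6)/(g + 1)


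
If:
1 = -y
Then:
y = -1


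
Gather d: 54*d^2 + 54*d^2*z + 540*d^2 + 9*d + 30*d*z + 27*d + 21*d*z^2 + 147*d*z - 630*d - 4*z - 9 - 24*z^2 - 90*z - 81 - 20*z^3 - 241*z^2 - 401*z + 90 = d^2*(54*z + 594) + d*(21*z^2 + 177*z - 594) - 20*z^3 - 265*z^2 - 495*z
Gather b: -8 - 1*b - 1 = -b - 9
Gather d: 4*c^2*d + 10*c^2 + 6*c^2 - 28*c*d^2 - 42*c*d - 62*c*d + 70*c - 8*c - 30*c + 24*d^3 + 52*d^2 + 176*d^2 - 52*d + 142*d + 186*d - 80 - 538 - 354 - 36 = 16*c^2 + 32*c + 24*d^3 + d^2*(228 - 28*c) + d*(4*c^2 - 104*c + 276) - 1008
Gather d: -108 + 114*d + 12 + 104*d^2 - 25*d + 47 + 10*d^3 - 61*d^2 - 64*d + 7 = 10*d^3 + 43*d^2 + 25*d - 42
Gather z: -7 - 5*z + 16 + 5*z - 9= 0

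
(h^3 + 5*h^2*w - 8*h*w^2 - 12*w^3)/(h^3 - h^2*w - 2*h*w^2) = (h + 6*w)/h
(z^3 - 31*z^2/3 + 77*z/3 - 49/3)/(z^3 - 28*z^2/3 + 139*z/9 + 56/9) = 3*(3*z^2 - 10*z + 7)/(9*z^2 - 21*z - 8)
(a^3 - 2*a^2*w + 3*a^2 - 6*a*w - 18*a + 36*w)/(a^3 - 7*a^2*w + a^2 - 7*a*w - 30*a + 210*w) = (-a^2 + 2*a*w + 3*a - 6*w)/(-a^2 + 7*a*w + 5*a - 35*w)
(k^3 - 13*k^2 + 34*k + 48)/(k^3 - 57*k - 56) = (k - 6)/(k + 7)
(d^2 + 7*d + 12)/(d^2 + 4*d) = (d + 3)/d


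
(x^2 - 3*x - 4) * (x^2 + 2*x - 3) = x^4 - x^3 - 13*x^2 + x + 12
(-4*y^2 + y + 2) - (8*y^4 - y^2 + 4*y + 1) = -8*y^4 - 3*y^2 - 3*y + 1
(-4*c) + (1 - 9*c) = 1 - 13*c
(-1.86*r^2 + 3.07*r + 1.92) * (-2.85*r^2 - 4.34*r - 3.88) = 5.301*r^4 - 0.677099999999999*r^3 - 11.579*r^2 - 20.2444*r - 7.4496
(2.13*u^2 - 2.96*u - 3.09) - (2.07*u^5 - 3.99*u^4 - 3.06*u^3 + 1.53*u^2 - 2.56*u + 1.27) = -2.07*u^5 + 3.99*u^4 + 3.06*u^3 + 0.6*u^2 - 0.4*u - 4.36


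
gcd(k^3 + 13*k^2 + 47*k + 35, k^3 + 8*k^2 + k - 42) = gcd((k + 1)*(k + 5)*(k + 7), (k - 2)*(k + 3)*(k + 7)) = k + 7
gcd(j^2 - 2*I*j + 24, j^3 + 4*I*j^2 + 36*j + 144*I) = j^2 - 2*I*j + 24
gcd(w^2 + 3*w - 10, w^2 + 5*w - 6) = 1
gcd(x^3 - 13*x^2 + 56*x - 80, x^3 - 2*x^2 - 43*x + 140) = x^2 - 9*x + 20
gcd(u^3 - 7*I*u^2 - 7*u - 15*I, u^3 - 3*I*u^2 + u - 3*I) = u^2 - 2*I*u + 3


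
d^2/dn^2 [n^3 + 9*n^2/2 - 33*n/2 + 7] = 6*n + 9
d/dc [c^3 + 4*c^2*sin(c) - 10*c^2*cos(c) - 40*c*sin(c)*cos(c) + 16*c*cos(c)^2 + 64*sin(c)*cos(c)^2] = 10*c^2*sin(c) + 4*c^2*cos(c) + 3*c^2 + 8*c*sin(c) - 16*c*sin(2*c) - 20*c*cos(c) - 40*c*cos(2*c) - 20*sin(2*c) + 16*cos(c) + 8*cos(2*c) + 48*cos(3*c) + 8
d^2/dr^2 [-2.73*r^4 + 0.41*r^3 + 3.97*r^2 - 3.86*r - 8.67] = -32.76*r^2 + 2.46*r + 7.94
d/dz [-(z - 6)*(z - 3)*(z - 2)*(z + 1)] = 2*z*(-2*z^2 + 15*z - 25)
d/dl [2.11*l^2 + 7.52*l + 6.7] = 4.22*l + 7.52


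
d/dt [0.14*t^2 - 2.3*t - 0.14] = 0.28*t - 2.3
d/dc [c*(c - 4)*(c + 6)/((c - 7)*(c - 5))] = (c^4 - 24*c^3 + 105*c^2 + 140*c - 840)/(c^4 - 24*c^3 + 214*c^2 - 840*c + 1225)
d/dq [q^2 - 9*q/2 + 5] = 2*q - 9/2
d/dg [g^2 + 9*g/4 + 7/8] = 2*g + 9/4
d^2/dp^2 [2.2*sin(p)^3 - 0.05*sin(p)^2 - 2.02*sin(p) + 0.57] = 0.370000000000003*sin(p) + 4.95*sin(3*p) - 0.1*cos(2*p)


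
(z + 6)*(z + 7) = z^2 + 13*z + 42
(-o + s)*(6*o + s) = -6*o^2 + 5*o*s + s^2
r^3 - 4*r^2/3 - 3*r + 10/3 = (r - 2)*(r - 1)*(r + 5/3)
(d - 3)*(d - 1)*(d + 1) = d^3 - 3*d^2 - d + 3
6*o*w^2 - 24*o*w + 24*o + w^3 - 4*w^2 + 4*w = (6*o + w)*(w - 2)^2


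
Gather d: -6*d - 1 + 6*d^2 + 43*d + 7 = 6*d^2 + 37*d + 6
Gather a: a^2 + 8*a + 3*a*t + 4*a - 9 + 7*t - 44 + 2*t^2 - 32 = a^2 + a*(3*t + 12) + 2*t^2 + 7*t - 85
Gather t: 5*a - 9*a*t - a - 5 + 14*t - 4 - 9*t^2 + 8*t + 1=4*a - 9*t^2 + t*(22 - 9*a) - 8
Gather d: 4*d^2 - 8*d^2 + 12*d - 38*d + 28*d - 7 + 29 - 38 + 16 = -4*d^2 + 2*d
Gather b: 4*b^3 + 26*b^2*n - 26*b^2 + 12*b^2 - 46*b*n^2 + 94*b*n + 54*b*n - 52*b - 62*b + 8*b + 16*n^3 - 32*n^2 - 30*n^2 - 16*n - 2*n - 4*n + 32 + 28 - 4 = 4*b^3 + b^2*(26*n - 14) + b*(-46*n^2 + 148*n - 106) + 16*n^3 - 62*n^2 - 22*n + 56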